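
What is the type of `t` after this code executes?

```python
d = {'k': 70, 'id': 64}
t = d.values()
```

.values() returns a dict_values view object

dict_values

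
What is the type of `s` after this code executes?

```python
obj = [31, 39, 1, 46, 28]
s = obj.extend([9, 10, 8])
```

list.extend() returns None

NoneType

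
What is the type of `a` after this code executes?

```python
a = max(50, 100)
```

max() of ints returns int

int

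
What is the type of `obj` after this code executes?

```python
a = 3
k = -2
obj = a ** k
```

int ** negative int returns float

float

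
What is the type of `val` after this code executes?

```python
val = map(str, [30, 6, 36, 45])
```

map() returns a map iterator object

map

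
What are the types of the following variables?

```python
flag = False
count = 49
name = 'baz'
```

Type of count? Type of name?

count is int; name is str

int, str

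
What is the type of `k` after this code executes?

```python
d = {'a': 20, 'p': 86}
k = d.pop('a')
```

dict.pop() returns the value (int)

int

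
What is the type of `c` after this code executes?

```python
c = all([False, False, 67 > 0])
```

all() returns bool

bool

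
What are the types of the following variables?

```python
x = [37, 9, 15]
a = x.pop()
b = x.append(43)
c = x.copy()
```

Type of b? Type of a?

list.append() returns None; list.pop() returns the element (int)

NoneType, int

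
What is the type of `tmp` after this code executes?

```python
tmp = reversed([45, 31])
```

reversed() on a list returns a list_reverseiterator

list_reverseiterator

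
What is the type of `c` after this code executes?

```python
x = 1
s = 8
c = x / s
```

int / int always returns float in Python 3 (1 / 8 = 0.125)

float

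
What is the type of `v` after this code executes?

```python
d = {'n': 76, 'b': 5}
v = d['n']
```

Accessing dict[str, int] with key 'n' returns int value 76

int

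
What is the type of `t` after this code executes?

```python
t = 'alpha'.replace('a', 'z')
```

str.replace() returns str

str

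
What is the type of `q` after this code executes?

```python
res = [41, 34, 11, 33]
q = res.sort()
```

list.sort() returns None (sorts in place)

NoneType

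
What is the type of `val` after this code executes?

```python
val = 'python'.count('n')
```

str.count() returns int

int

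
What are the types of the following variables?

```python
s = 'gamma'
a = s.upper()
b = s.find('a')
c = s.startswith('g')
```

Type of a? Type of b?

str.upper() returns str; str.find() returns int

str, int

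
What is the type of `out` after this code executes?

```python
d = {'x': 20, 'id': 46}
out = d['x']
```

Accessing dict[str, int] with key 'x' returns int value 20

int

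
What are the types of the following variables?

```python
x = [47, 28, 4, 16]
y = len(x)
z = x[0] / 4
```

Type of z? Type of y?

int / int returns float; len() returns int

float, int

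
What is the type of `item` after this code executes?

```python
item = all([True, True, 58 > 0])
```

all() returns bool

bool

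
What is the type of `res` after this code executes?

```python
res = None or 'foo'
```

'or' with None returns the other value ('foo', str)

str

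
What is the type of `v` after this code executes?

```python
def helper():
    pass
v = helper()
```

A function with no return statement returns None

NoneType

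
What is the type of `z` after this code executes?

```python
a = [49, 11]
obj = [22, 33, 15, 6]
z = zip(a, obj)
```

zip() returns a zip iterator object

zip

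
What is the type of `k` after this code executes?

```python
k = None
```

None has type NoneType

NoneType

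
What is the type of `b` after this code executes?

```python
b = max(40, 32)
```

max() of ints returns int

int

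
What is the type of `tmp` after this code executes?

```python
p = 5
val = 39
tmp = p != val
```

Comparison operators return bool

bool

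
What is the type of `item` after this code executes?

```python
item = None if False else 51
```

Ternary: condition is False, else branch (51) taken → int

int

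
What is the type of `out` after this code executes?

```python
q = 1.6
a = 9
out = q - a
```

float - int returns float (1.6 - 9 = -7.4)

float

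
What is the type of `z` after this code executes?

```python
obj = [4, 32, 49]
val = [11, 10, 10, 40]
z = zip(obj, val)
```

zip() returns a zip iterator object

zip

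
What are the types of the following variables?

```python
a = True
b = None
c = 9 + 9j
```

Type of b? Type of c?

b is NoneType; c is complex

NoneType, complex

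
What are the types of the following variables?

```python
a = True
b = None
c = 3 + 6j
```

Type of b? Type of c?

b is NoneType; c is complex

NoneType, complex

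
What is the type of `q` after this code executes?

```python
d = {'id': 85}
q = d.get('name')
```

dict.get() returns None when key 'name' is not found and no default given

NoneType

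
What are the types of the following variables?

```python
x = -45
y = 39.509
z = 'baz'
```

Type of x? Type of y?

x is int; y is float

int, float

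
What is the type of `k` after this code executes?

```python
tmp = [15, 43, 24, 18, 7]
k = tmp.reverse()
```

list.reverse() returns None

NoneType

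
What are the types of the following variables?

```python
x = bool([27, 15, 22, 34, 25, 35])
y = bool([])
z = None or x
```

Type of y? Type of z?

bool() returns bool; None or <bool> returns the bool

bool, bool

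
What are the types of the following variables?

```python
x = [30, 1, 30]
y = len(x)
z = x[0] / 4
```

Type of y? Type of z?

len() returns int; int / int returns float

int, float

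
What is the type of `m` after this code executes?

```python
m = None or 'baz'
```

'or' with None returns the other value ('baz', str)

str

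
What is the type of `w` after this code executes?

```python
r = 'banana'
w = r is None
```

'is' comparison returns bool

bool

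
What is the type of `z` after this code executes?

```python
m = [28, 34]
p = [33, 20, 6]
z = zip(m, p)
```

zip() returns a zip iterator object

zip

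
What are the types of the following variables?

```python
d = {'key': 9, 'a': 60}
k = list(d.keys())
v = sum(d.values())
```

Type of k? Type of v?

list(...) returns list; sum of int values returns int

list, int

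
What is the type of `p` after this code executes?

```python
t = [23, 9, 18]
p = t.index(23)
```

list.index() returns int

int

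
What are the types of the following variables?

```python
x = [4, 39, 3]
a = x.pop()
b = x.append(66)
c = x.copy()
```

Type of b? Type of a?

list.append() returns None; list.pop() returns the element (int)

NoneType, int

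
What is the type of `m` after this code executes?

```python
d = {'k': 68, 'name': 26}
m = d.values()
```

.values() returns a dict_values view object

dict_values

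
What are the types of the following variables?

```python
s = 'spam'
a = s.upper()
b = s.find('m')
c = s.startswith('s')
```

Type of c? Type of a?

str.startswith() returns bool; str.upper() returns str

bool, str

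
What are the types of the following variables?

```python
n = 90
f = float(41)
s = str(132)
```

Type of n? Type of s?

n is int; s is str

int, str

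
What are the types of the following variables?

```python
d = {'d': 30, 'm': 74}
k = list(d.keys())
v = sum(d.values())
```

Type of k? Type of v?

list(...) returns list; sum of int values returns int

list, int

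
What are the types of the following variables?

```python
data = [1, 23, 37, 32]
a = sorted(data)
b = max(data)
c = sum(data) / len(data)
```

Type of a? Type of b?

sorted() returns list; max of ints returns int

list, int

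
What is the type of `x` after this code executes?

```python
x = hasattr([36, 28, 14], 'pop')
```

hasattr() returns bool

bool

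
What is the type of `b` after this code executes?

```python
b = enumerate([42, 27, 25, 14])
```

enumerate() returns an enumerate iterator object

enumerate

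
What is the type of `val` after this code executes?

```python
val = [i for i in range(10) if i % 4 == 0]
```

A list comprehension [...] produces a list

list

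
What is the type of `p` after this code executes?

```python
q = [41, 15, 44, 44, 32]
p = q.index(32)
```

list.index() returns int

int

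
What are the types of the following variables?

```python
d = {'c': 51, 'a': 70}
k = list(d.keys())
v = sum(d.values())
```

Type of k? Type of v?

list(...) returns list; sum of int values returns int

list, int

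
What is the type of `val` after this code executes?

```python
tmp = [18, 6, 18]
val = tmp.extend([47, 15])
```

list.extend() returns None

NoneType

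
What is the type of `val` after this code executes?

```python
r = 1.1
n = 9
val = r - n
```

float - int returns float (1.1 - 9 = -7.9)

float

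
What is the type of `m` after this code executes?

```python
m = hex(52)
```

hex() returns str representation

str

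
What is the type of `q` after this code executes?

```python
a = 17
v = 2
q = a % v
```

int % int returns int (17 % 2 = 1)

int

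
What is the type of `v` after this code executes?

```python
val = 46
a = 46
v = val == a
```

Equality comparison returns bool

bool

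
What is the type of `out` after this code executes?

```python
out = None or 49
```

'or' with None returns the other value (49, int)

int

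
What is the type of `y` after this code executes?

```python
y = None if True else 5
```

Ternary: condition is True, if branch (None) taken → NoneType

NoneType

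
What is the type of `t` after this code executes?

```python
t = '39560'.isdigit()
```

str.isdigit() returns bool

bool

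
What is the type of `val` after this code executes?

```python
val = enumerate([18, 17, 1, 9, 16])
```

enumerate() returns an enumerate iterator object

enumerate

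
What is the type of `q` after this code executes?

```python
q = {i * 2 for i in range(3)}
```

A set comprehension {expr for x in iterable} produces a set

set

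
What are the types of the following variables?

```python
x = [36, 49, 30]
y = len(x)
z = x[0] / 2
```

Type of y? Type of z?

len() returns int; int / int returns float

int, float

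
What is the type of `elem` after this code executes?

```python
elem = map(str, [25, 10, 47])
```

map() returns a map iterator object

map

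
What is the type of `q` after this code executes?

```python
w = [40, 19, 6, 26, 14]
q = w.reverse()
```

list.reverse() returns None

NoneType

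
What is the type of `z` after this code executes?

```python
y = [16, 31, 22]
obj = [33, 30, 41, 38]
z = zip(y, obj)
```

zip() returns a zip iterator object

zip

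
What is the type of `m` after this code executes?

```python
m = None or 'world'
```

'or' with None returns the other value ('world', str)

str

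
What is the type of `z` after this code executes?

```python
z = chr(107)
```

chr() returns str (single character)

str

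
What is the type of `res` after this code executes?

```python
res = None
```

None has type NoneType

NoneType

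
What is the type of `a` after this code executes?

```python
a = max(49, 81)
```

max() of ints returns int

int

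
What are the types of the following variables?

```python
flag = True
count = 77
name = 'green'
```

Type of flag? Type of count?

flag is bool; count is int

bool, int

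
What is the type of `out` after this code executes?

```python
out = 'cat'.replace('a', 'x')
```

str.replace() returns str

str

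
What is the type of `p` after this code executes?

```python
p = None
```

None has type NoneType

NoneType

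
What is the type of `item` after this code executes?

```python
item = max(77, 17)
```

max() of ints returns int

int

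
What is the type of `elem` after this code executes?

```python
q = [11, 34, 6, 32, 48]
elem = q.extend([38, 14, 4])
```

list.extend() returns None

NoneType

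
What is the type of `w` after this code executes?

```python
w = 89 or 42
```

'or' returns the first truthy value (89, which is int)

int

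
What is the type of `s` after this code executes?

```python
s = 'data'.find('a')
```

str.find() returns int (index, or -1)

int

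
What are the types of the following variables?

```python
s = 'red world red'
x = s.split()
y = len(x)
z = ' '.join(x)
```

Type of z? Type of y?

str.join() returns str; len() returns int

str, int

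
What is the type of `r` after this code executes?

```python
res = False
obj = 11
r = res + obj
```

bool + int returns int (False is 0, so 0 + 11 = 11)

int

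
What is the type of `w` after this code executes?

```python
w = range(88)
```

range() returns a range object

range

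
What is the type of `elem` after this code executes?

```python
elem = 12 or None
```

'or' returns first truthy value (12, int)

int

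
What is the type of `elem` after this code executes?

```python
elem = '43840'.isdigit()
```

str.isdigit() returns bool

bool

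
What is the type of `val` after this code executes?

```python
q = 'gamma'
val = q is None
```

'is' comparison returns bool

bool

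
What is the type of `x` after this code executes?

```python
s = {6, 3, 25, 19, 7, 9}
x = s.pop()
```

Popping from a set of ints returns int

int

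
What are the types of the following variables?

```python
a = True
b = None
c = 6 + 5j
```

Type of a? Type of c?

a is bool; c is complex

bool, complex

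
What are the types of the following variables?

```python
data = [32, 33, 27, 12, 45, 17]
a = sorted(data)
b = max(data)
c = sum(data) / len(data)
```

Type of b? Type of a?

max of ints returns int; sorted() returns list

int, list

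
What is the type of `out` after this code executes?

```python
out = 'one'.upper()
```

str.upper() returns str

str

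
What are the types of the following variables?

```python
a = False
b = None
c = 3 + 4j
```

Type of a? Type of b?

a is bool; b is NoneType

bool, NoneType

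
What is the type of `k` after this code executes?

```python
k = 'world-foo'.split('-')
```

str.split() returns list

list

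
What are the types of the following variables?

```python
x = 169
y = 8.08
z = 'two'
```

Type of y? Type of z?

y is float; z is str

float, str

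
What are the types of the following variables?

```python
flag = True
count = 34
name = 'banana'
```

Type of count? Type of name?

count is int; name is str

int, str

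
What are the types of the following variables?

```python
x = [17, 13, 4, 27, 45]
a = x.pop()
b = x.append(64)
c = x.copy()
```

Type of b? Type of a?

list.append() returns None; list.pop() returns the element (int)

NoneType, int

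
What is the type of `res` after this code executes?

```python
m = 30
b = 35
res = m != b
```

Comparison operators return bool

bool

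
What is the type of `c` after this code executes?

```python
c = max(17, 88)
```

max() of ints returns int

int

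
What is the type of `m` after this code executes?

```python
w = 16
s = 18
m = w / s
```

int / int always returns float in Python 3 (16 / 18 = 0.888889)

float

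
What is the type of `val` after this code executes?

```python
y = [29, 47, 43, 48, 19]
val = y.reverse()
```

list.reverse() returns None

NoneType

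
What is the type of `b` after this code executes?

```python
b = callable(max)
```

callable() returns bool

bool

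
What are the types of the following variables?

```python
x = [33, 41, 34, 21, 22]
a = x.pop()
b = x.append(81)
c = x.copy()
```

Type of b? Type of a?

list.append() returns None; list.pop() returns the element (int)

NoneType, int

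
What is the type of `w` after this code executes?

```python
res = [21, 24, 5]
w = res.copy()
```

list.copy() returns list

list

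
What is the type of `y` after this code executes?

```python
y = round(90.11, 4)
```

round() with ndigits arg returns float

float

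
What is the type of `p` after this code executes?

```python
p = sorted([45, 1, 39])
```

sorted() always returns list

list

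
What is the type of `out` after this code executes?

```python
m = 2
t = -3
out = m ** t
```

int ** negative int returns float

float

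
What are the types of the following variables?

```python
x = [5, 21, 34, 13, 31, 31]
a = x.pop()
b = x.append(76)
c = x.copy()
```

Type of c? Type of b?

list.copy() returns list; list.append() returns None

list, NoneType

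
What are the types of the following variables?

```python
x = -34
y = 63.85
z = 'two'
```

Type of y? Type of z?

y is float; z is str

float, str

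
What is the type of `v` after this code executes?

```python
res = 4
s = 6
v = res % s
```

int % int returns int (4 % 6 = 4)

int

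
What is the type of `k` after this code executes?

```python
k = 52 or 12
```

'or' returns the first truthy value (52, which is int)

int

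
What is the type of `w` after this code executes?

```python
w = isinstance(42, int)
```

isinstance() returns bool

bool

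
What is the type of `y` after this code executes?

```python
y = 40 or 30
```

'or' returns the first truthy value (40, which is int)

int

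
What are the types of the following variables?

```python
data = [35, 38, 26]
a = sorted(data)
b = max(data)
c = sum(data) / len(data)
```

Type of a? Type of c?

sorted() returns list; int / int returns float

list, float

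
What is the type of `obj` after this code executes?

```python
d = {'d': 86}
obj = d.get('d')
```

dict.get() returns the value (int) when key is found

int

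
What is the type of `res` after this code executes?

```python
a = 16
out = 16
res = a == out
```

Equality comparison returns bool

bool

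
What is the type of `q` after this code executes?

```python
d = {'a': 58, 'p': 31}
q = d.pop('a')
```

dict.pop() returns the value (int)

int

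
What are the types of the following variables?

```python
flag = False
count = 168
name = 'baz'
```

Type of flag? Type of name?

flag is bool; name is str

bool, str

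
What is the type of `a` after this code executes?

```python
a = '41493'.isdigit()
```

str.isdigit() returns bool

bool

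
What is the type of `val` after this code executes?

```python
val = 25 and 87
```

'and' returns the last value when all truthy (87, which is int)

int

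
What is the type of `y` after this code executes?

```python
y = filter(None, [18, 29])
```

filter() returns a filter iterator object

filter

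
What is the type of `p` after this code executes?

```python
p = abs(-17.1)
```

abs() of float returns float

float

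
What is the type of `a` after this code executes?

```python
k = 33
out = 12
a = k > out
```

Comparison operators return bool

bool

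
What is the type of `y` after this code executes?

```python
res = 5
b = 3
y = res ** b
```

int ** positive int returns int (5 ** 3 = 125)

int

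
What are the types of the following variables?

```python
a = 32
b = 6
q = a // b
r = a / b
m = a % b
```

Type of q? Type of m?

int // int returns int; int % int returns int

int, int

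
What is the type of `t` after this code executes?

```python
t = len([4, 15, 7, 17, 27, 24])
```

len() always returns int

int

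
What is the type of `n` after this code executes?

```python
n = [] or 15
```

'or' returns first truthy value (15, which is int)

int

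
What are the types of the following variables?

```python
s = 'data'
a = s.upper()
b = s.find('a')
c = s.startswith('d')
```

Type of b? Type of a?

str.find() returns int; str.upper() returns str

int, str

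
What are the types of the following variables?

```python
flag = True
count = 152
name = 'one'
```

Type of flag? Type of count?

flag is bool; count is int

bool, int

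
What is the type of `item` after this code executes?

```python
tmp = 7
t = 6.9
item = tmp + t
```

int + float returns float (7 + 6.9 = 13.9)

float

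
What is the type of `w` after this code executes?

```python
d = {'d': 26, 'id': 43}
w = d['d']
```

Accessing dict[str, int] with key 'd' returns int value 26

int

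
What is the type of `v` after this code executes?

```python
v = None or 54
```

'or' with None returns the other value (54, int)

int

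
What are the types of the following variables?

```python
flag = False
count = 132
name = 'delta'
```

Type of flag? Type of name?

flag is bool; name is str

bool, str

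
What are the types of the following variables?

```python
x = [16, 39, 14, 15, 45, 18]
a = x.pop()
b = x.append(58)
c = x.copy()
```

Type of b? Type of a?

list.append() returns None; list.pop() returns the element (int)

NoneType, int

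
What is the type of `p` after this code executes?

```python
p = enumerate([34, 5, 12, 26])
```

enumerate() returns an enumerate iterator object

enumerate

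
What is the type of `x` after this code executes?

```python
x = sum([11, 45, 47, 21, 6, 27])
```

sum() of ints returns int

int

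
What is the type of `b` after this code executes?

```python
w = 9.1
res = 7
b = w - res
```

float - int returns float (9.1 - 7 = 2.1)

float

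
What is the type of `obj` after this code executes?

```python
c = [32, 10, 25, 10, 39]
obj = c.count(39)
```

list.count() returns int

int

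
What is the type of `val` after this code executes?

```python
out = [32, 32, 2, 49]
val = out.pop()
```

list.pop() returns the popped element (int here)

int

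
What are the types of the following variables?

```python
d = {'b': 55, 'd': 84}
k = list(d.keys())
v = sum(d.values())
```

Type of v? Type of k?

sum of int values returns int; list(...) returns list

int, list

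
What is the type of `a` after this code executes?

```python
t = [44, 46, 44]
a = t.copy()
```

list.copy() returns list

list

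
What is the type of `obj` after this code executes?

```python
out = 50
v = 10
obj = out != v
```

Comparison operators return bool

bool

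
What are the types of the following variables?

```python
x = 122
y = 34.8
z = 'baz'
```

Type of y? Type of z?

y is float; z is str

float, str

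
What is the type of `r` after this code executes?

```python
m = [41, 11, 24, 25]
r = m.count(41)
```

list.count() returns int

int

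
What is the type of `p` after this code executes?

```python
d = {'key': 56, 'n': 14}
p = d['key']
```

Accessing dict[str, int] with key 'key' returns int value 56

int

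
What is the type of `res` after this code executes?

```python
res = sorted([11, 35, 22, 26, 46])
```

sorted() always returns list

list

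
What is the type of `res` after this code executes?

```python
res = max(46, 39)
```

max() of ints returns int

int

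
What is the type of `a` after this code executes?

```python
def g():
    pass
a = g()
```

A function with no return statement returns None

NoneType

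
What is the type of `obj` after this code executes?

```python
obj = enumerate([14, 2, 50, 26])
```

enumerate() returns an enumerate iterator object

enumerate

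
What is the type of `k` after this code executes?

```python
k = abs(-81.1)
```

abs() of float returns float

float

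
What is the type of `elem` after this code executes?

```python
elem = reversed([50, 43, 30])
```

reversed() on a list returns a list_reverseiterator

list_reverseiterator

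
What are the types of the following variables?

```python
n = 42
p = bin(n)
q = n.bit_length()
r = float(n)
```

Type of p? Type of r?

bin() returns str; float() returns float

str, float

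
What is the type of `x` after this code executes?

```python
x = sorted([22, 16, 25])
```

sorted() always returns list

list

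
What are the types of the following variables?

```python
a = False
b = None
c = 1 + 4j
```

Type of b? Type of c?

b is NoneType; c is complex

NoneType, complex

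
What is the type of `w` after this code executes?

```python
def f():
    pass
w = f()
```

A function with no return statement returns None

NoneType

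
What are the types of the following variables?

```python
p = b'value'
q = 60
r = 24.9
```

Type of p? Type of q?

p is bytes; q is int

bytes, int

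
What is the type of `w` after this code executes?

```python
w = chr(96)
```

chr() returns str (single character)

str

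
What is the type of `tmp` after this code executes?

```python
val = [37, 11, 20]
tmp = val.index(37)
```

list.index() returns int

int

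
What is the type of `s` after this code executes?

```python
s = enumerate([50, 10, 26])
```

enumerate() returns an enumerate iterator object

enumerate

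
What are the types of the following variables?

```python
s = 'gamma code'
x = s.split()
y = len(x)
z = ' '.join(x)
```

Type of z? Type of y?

str.join() returns str; len() returns int

str, int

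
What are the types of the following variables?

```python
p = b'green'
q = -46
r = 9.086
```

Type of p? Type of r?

p is bytes; r is float

bytes, float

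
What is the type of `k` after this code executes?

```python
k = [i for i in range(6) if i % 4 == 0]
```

A list comprehension [...] produces a list

list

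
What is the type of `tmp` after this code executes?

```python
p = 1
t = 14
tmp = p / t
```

int / int always returns float in Python 3 (1 / 14 = 0.0714286)

float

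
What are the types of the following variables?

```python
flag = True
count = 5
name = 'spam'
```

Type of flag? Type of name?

flag is bool; name is str

bool, str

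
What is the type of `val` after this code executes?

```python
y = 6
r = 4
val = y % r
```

int % int returns int (6 % 4 = 2)

int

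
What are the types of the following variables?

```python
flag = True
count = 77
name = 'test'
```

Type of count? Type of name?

count is int; name is str

int, str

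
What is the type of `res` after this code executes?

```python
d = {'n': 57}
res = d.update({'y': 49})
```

dict.update() returns None

NoneType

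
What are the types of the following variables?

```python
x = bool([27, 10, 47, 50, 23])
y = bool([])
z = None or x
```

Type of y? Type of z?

bool() returns bool; None or <bool> returns the bool

bool, bool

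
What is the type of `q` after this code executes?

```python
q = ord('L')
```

ord() returns int (Unicode code point)

int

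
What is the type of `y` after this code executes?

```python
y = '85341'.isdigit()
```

str.isdigit() returns bool

bool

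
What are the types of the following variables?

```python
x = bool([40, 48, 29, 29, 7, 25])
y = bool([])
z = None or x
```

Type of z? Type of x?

None or <bool> returns the bool; bool() returns bool

bool, bool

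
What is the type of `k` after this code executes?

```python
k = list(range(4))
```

list(range(...)) returns list

list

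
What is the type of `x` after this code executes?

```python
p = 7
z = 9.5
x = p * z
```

int * float returns float (7 * 9.5 = 66.5)

float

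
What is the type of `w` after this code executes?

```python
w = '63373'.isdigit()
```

str.isdigit() returns bool

bool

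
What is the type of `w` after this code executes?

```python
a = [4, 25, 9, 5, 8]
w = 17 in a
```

'in' operator returns bool

bool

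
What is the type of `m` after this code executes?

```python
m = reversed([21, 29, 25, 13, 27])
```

reversed() on a list returns a list_reverseiterator

list_reverseiterator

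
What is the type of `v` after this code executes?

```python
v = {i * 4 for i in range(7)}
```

A set comprehension {expr for x in iterable} produces a set

set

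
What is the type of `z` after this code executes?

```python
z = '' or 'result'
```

'or' returns first truthy value ('result', which is str)

str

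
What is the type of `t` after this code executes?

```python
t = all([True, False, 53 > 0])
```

all() returns bool

bool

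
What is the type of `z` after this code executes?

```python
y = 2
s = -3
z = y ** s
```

int ** negative int returns float

float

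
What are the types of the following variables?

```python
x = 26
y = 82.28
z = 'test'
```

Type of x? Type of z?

x is int; z is str

int, str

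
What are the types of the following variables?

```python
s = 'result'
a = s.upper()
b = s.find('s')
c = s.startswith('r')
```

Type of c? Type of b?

str.startswith() returns bool; str.find() returns int

bool, int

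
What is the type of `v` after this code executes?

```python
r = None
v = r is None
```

'is' comparison returns bool

bool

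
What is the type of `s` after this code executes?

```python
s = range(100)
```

range() returns a range object

range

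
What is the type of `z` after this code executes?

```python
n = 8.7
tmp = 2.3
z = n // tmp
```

float // float returns float (floor division preserves float type)

float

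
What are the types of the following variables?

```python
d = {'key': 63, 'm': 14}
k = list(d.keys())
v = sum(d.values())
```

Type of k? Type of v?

list(...) returns list; sum of int values returns int

list, int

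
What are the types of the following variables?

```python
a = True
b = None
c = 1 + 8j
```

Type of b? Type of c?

b is NoneType; c is complex

NoneType, complex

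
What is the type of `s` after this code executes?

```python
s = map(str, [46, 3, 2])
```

map() returns a map iterator object

map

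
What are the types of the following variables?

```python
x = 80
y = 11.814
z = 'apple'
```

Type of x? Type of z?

x is int; z is str

int, str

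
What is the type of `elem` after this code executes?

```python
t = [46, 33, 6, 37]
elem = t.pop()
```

list.pop() returns the popped element (int here)

int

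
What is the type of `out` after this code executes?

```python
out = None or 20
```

'or' with None returns the other value (20, int)

int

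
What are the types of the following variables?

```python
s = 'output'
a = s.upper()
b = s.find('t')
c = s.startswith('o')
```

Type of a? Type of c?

str.upper() returns str; str.startswith() returns bool

str, bool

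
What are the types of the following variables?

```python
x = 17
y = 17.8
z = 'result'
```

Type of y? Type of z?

y is float; z is str

float, str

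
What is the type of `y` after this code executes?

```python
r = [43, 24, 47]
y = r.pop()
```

list.pop() returns the popped element (int here)

int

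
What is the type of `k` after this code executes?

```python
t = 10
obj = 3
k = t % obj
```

int % int returns int (10 % 3 = 1)

int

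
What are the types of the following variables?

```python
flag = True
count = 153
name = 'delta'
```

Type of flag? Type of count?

flag is bool; count is int

bool, int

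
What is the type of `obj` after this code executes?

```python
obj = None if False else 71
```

Ternary: condition is False, else branch (71) taken → int

int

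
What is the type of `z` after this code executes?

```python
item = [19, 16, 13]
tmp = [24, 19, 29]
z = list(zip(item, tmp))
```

list(zip(...)) returns a list of tuples

list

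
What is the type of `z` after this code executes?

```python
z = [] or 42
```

'or' returns first truthy value (42, which is int)

int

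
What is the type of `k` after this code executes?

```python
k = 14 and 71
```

'and' returns the last value when all truthy (71, which is int)

int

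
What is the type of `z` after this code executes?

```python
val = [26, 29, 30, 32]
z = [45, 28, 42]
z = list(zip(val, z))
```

list(zip(...)) returns a list of tuples

list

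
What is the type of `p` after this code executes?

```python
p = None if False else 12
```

Ternary: condition is False, else branch (12) taken → int

int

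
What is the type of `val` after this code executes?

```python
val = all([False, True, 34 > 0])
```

all() returns bool

bool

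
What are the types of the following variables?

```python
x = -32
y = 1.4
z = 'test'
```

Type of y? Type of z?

y is float; z is str

float, str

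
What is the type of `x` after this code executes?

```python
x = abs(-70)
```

abs() of int returns int

int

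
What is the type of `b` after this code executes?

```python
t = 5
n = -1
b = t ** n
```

int ** negative int returns float

float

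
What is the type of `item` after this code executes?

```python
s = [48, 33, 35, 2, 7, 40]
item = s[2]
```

Indexing a list of ints returns int (s[2] = 35)

int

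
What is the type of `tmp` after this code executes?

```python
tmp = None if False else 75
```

Ternary: condition is False, else branch (75) taken → int

int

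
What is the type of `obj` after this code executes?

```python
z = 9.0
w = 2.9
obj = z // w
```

float // float returns float (floor division preserves float type)

float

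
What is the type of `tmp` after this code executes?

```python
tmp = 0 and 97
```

'and' returns the first falsy value (0, which is int)

int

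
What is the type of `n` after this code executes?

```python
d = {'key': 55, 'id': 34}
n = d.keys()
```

.keys() returns a dict_keys view object

dict_keys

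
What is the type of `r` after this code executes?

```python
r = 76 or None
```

'or' returns first truthy value (76, int)

int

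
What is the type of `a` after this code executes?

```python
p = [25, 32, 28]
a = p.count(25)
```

list.count() returns int

int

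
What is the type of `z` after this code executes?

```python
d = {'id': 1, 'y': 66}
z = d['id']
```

Accessing dict[str, int] with key 'id' returns int value 1

int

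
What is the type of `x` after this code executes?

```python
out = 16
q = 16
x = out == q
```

Equality comparison returns bool

bool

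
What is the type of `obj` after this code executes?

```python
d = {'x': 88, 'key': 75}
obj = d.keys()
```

.keys() returns a dict_keys view object

dict_keys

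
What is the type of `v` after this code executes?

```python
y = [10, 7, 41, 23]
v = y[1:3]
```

Slicing a list always returns a list

list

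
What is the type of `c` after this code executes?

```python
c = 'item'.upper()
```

str.upper() returns str

str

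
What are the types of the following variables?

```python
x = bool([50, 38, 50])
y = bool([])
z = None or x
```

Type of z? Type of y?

None or <bool> returns the bool; bool() returns bool

bool, bool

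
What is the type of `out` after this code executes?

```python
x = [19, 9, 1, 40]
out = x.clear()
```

list.clear() returns None

NoneType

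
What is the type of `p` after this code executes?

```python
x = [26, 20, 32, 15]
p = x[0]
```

Indexing a list of ints returns int (x[0] = 26)

int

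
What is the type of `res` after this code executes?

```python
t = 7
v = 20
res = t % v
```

int % int returns int (7 % 20 = 7)

int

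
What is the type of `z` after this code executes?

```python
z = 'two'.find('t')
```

str.find() returns int (index, or -1)

int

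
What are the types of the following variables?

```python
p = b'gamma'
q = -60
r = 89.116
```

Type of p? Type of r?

p is bytes; r is float

bytes, float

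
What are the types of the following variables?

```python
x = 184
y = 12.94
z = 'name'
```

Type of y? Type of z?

y is float; z is str

float, str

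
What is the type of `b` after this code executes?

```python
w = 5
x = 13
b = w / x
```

int / int always returns float in Python 3 (5 / 13 = 0.384615)

float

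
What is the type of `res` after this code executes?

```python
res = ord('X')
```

ord() returns int (Unicode code point)

int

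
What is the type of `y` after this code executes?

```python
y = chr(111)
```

chr() returns str (single character)

str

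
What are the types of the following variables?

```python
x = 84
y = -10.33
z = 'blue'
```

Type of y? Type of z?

y is float; z is str

float, str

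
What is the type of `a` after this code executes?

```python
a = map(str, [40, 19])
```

map() returns a map iterator object

map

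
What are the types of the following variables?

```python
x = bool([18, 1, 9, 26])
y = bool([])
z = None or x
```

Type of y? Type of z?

bool() returns bool; None or <bool> returns the bool

bool, bool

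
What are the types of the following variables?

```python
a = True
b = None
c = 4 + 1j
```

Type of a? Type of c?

a is bool; c is complex

bool, complex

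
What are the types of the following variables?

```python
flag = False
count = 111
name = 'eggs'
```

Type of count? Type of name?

count is int; name is str

int, str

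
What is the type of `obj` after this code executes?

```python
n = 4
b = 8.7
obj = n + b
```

int + float returns float (4 + 8.7 = 12.7)

float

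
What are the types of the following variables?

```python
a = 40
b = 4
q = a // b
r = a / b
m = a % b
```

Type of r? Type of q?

int / int returns float; int // int returns int

float, int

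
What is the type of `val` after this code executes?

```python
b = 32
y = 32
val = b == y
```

Equality comparison returns bool

bool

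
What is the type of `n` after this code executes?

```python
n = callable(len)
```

callable() returns bool

bool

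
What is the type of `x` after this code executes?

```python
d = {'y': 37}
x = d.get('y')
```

dict.get() returns the value (int) when key is found

int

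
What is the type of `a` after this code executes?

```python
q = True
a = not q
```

'not' always returns bool

bool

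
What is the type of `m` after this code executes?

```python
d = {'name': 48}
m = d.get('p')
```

dict.get() returns None when key 'p' is not found and no default given

NoneType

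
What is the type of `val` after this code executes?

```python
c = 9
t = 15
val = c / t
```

int / int always returns float in Python 3 (9 / 15 = 0.6)

float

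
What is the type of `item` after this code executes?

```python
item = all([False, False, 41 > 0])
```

all() returns bool

bool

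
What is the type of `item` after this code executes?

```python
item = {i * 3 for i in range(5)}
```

A set comprehension {expr for x in iterable} produces a set

set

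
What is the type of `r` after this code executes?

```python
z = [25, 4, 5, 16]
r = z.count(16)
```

list.count() returns int

int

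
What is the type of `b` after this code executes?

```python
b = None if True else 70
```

Ternary: condition is True, if branch (None) taken → NoneType

NoneType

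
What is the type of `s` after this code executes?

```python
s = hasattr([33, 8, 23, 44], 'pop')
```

hasattr() returns bool

bool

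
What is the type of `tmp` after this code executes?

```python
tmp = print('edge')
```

print() returns None

NoneType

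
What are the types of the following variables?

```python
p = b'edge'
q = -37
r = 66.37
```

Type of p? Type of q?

p is bytes; q is int

bytes, int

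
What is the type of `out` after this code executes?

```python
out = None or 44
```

'or' with None returns the other value (44, int)

int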